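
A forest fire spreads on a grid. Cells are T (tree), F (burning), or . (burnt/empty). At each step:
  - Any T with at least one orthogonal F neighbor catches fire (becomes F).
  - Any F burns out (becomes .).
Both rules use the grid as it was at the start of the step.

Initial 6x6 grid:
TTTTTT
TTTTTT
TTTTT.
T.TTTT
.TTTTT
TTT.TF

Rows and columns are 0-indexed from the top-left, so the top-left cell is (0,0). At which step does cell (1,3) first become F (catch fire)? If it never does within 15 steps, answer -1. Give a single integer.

Step 1: cell (1,3)='T' (+2 fires, +1 burnt)
Step 2: cell (1,3)='T' (+2 fires, +2 burnt)
Step 3: cell (1,3)='T' (+2 fires, +2 burnt)
Step 4: cell (1,3)='T' (+3 fires, +2 burnt)
Step 5: cell (1,3)='T' (+5 fires, +3 burnt)
Step 6: cell (1,3)='F' (+5 fires, +5 burnt)
  -> target ignites at step 6
Step 7: cell (1,3)='.' (+5 fires, +5 burnt)
Step 8: cell (1,3)='.' (+3 fires, +5 burnt)
Step 9: cell (1,3)='.' (+3 fires, +3 burnt)
Step 10: cell (1,3)='.' (+1 fires, +3 burnt)
Step 11: cell (1,3)='.' (+0 fires, +1 burnt)
  fire out at step 11

6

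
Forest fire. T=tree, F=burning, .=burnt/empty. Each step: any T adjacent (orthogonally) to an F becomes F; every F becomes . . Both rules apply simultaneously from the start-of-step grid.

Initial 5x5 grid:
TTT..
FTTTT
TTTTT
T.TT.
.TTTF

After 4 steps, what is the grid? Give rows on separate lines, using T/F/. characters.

Step 1: 4 trees catch fire, 2 burn out
  FTT..
  .FTTT
  FTTTT
  T.TT.
  .TTF.
Step 2: 6 trees catch fire, 4 burn out
  .FT..
  ..FTT
  .FTTT
  F.TF.
  .TF..
Step 3: 6 trees catch fire, 6 burn out
  ..F..
  ...FT
  ..FFT
  ..F..
  .F...
Step 4: 2 trees catch fire, 6 burn out
  .....
  ....F
  ....F
  .....
  .....

.....
....F
....F
.....
.....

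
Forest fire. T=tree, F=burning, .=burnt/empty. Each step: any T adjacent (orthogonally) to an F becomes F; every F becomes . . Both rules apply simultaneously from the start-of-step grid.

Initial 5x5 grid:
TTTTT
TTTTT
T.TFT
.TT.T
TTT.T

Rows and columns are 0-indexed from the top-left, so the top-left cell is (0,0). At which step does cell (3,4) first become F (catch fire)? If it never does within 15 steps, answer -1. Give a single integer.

Step 1: cell (3,4)='T' (+3 fires, +1 burnt)
Step 2: cell (3,4)='F' (+5 fires, +3 burnt)
  -> target ignites at step 2
Step 3: cell (3,4)='.' (+6 fires, +5 burnt)
Step 4: cell (3,4)='.' (+3 fires, +6 burnt)
Step 5: cell (3,4)='.' (+3 fires, +3 burnt)
Step 6: cell (3,4)='.' (+0 fires, +3 burnt)
  fire out at step 6

2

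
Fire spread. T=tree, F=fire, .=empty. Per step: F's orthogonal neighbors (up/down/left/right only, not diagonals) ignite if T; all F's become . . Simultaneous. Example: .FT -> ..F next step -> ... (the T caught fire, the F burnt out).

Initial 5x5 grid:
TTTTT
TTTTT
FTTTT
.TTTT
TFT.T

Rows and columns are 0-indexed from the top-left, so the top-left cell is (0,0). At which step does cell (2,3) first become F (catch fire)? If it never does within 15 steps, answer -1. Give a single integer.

Step 1: cell (2,3)='T' (+5 fires, +2 burnt)
Step 2: cell (2,3)='T' (+4 fires, +5 burnt)
Step 3: cell (2,3)='F' (+4 fires, +4 burnt)
  -> target ignites at step 3
Step 4: cell (2,3)='.' (+4 fires, +4 burnt)
Step 5: cell (2,3)='.' (+3 fires, +4 burnt)
Step 6: cell (2,3)='.' (+1 fires, +3 burnt)
Step 7: cell (2,3)='.' (+0 fires, +1 burnt)
  fire out at step 7

3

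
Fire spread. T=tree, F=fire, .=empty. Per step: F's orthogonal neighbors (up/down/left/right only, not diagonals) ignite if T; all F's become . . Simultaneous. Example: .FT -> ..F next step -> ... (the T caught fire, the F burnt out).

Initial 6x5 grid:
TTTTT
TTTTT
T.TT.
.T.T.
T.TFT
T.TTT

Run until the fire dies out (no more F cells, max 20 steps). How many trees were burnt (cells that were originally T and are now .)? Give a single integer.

Answer: 19

Derivation:
Step 1: +4 fires, +1 burnt (F count now 4)
Step 2: +3 fires, +4 burnt (F count now 3)
Step 3: +2 fires, +3 burnt (F count now 2)
Step 4: +3 fires, +2 burnt (F count now 3)
Step 5: +3 fires, +3 burnt (F count now 3)
Step 6: +2 fires, +3 burnt (F count now 2)
Step 7: +2 fires, +2 burnt (F count now 2)
Step 8: +0 fires, +2 burnt (F count now 0)
Fire out after step 8
Initially T: 22, now '.': 27
Total burnt (originally-T cells now '.'): 19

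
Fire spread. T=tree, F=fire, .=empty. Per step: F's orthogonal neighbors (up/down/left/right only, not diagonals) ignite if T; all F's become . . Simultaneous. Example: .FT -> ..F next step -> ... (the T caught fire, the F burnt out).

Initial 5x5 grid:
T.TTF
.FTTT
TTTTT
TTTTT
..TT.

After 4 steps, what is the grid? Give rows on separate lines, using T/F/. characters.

Step 1: 4 trees catch fire, 2 burn out
  T.TF.
  ..FTF
  TFTTT
  TTTTT
  ..TT.
Step 2: 6 trees catch fire, 4 burn out
  T.F..
  ...F.
  F.FTF
  TFTTT
  ..TT.
Step 3: 4 trees catch fire, 6 burn out
  T....
  .....
  ...F.
  F.FTF
  ..TT.
Step 4: 2 trees catch fire, 4 burn out
  T....
  .....
  .....
  ...F.
  ..FT.

T....
.....
.....
...F.
..FT.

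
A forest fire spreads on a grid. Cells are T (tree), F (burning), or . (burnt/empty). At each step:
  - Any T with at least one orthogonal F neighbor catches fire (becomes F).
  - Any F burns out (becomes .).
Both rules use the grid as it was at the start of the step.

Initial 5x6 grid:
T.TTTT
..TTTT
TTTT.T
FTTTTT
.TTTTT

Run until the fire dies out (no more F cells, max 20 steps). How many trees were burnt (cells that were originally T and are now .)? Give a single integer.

Answer: 23

Derivation:
Step 1: +2 fires, +1 burnt (F count now 2)
Step 2: +3 fires, +2 burnt (F count now 3)
Step 3: +3 fires, +3 burnt (F count now 3)
Step 4: +4 fires, +3 burnt (F count now 4)
Step 5: +4 fires, +4 burnt (F count now 4)
Step 6: +4 fires, +4 burnt (F count now 4)
Step 7: +2 fires, +4 burnt (F count now 2)
Step 8: +1 fires, +2 burnt (F count now 1)
Step 9: +0 fires, +1 burnt (F count now 0)
Fire out after step 9
Initially T: 24, now '.': 29
Total burnt (originally-T cells now '.'): 23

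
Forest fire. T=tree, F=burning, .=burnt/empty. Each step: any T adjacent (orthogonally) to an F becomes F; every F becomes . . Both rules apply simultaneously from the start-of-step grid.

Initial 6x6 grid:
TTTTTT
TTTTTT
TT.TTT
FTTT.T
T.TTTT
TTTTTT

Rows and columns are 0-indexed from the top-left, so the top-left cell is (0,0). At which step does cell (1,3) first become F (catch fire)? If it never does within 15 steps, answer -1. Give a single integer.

Step 1: cell (1,3)='T' (+3 fires, +1 burnt)
Step 2: cell (1,3)='T' (+4 fires, +3 burnt)
Step 3: cell (1,3)='T' (+5 fires, +4 burnt)
Step 4: cell (1,3)='T' (+5 fires, +5 burnt)
Step 5: cell (1,3)='F' (+5 fires, +5 burnt)
  -> target ignites at step 5
Step 6: cell (1,3)='.' (+5 fires, +5 burnt)
Step 7: cell (1,3)='.' (+4 fires, +5 burnt)
Step 8: cell (1,3)='.' (+1 fires, +4 burnt)
Step 9: cell (1,3)='.' (+0 fires, +1 burnt)
  fire out at step 9

5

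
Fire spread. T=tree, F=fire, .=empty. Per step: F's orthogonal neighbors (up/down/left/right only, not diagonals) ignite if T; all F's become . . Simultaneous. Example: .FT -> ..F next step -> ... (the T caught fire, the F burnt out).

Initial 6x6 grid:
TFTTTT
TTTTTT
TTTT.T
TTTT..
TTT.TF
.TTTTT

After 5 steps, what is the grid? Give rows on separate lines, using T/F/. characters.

Step 1: 5 trees catch fire, 2 burn out
  F.FTTT
  TFTTTT
  TTTT.T
  TTTT..
  TTT.F.
  .TTTTF
Step 2: 5 trees catch fire, 5 burn out
  ...FTT
  F.FTTT
  TFTT.T
  TTTT..
  TTT...
  .TTTF.
Step 3: 6 trees catch fire, 5 burn out
  ....FT
  ...FTT
  F.FT.T
  TFTT..
  TTT...
  .TTF..
Step 4: 7 trees catch fire, 6 burn out
  .....F
  ....FT
  ...F.T
  F.FT..
  TFT...
  .TF...
Step 5: 5 trees catch fire, 7 burn out
  ......
  .....F
  .....T
  ...F..
  F.F...
  .F....

......
.....F
.....T
...F..
F.F...
.F....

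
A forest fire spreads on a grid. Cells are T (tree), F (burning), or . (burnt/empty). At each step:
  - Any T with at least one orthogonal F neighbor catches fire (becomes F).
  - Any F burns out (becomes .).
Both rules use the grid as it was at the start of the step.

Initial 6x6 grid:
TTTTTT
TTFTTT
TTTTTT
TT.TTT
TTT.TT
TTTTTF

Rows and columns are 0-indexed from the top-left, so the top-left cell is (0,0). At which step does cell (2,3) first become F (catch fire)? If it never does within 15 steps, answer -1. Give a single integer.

Step 1: cell (2,3)='T' (+6 fires, +2 burnt)
Step 2: cell (2,3)='F' (+9 fires, +6 burnt)
  -> target ignites at step 2
Step 3: cell (2,3)='.' (+10 fires, +9 burnt)
Step 4: cell (2,3)='.' (+5 fires, +10 burnt)
Step 5: cell (2,3)='.' (+2 fires, +5 burnt)
Step 6: cell (2,3)='.' (+0 fires, +2 burnt)
  fire out at step 6

2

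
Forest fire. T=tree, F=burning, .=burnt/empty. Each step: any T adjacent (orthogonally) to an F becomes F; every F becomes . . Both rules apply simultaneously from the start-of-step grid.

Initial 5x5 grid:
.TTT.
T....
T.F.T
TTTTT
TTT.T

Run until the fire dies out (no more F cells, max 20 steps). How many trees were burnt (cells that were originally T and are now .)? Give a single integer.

Step 1: +1 fires, +1 burnt (F count now 1)
Step 2: +3 fires, +1 burnt (F count now 3)
Step 3: +3 fires, +3 burnt (F count now 3)
Step 4: +4 fires, +3 burnt (F count now 4)
Step 5: +1 fires, +4 burnt (F count now 1)
Step 6: +0 fires, +1 burnt (F count now 0)
Fire out after step 6
Initially T: 15, now '.': 22
Total burnt (originally-T cells now '.'): 12

Answer: 12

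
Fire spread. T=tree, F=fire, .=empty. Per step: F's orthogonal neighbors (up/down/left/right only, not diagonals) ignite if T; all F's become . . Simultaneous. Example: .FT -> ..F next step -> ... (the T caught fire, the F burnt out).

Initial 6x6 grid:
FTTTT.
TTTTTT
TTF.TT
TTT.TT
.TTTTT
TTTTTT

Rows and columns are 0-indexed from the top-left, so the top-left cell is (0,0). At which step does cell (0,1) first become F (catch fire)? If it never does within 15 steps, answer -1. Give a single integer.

Step 1: cell (0,1)='F' (+5 fires, +2 burnt)
  -> target ignites at step 1
Step 2: cell (0,1)='.' (+6 fires, +5 burnt)
Step 3: cell (0,1)='.' (+6 fires, +6 burnt)
Step 4: cell (0,1)='.' (+6 fires, +6 burnt)
Step 5: cell (0,1)='.' (+5 fires, +6 burnt)
Step 6: cell (0,1)='.' (+2 fires, +5 burnt)
Step 7: cell (0,1)='.' (+0 fires, +2 burnt)
  fire out at step 7

1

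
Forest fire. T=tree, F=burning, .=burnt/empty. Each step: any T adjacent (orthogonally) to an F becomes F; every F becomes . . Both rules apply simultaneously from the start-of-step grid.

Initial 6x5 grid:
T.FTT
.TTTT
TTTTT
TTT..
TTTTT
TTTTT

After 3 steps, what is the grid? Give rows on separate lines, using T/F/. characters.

Step 1: 2 trees catch fire, 1 burn out
  T..FT
  .TFTT
  TTTTT
  TTT..
  TTTTT
  TTTTT
Step 2: 4 trees catch fire, 2 burn out
  T...F
  .F.FT
  TTFTT
  TTT..
  TTTTT
  TTTTT
Step 3: 4 trees catch fire, 4 burn out
  T....
  ....F
  TF.FT
  TTF..
  TTTTT
  TTTTT

T....
....F
TF.FT
TTF..
TTTTT
TTTTT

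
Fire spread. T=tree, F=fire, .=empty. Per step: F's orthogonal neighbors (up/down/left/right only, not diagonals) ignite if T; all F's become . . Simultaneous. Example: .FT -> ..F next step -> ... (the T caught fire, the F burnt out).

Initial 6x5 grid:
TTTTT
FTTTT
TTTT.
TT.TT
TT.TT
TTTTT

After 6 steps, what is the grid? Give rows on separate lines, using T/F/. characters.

Step 1: 3 trees catch fire, 1 burn out
  FTTTT
  .FTTT
  FTTT.
  TT.TT
  TT.TT
  TTTTT
Step 2: 4 trees catch fire, 3 burn out
  .FTTT
  ..FTT
  .FTT.
  FT.TT
  TT.TT
  TTTTT
Step 3: 5 trees catch fire, 4 burn out
  ..FTT
  ...FT
  ..FT.
  .F.TT
  FT.TT
  TTTTT
Step 4: 5 trees catch fire, 5 burn out
  ...FT
  ....F
  ...F.
  ...TT
  .F.TT
  FTTTT
Step 5: 3 trees catch fire, 5 burn out
  ....F
  .....
  .....
  ...FT
  ...TT
  .FTTT
Step 6: 3 trees catch fire, 3 burn out
  .....
  .....
  .....
  ....F
  ...FT
  ..FTT

.....
.....
.....
....F
...FT
..FTT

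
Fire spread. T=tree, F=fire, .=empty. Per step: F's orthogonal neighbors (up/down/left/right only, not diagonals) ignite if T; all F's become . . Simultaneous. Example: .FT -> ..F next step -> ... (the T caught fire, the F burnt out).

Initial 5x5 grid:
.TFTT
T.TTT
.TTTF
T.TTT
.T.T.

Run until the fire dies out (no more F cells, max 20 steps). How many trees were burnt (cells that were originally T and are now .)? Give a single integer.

Answer: 13

Derivation:
Step 1: +6 fires, +2 burnt (F count now 6)
Step 2: +4 fires, +6 burnt (F count now 4)
Step 3: +3 fires, +4 burnt (F count now 3)
Step 4: +0 fires, +3 burnt (F count now 0)
Fire out after step 4
Initially T: 16, now '.': 22
Total burnt (originally-T cells now '.'): 13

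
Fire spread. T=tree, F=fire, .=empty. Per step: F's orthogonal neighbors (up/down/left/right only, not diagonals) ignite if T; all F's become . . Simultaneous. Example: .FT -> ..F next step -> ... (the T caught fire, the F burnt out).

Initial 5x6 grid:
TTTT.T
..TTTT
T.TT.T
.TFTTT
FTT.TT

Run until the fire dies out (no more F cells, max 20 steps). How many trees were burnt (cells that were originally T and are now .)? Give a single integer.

Answer: 20

Derivation:
Step 1: +5 fires, +2 burnt (F count now 5)
Step 2: +3 fires, +5 burnt (F count now 3)
Step 3: +4 fires, +3 burnt (F count now 4)
Step 4: +5 fires, +4 burnt (F count now 5)
Step 5: +2 fires, +5 burnt (F count now 2)
Step 6: +1 fires, +2 burnt (F count now 1)
Step 7: +0 fires, +1 burnt (F count now 0)
Fire out after step 7
Initially T: 21, now '.': 29
Total burnt (originally-T cells now '.'): 20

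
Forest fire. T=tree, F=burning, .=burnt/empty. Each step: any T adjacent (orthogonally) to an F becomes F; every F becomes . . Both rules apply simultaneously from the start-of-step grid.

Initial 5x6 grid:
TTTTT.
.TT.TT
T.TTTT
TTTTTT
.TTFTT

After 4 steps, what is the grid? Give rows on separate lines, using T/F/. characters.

Step 1: 3 trees catch fire, 1 burn out
  TTTTT.
  .TT.TT
  T.TTTT
  TTTFTT
  .TF.FT
Step 2: 5 trees catch fire, 3 burn out
  TTTTT.
  .TT.TT
  T.TFTT
  TTF.FT
  .F...F
Step 3: 4 trees catch fire, 5 burn out
  TTTTT.
  .TT.TT
  T.F.FT
  TF...F
  ......
Step 4: 4 trees catch fire, 4 burn out
  TTTTT.
  .TF.FT
  T....F
  F.....
  ......

TTTTT.
.TF.FT
T....F
F.....
......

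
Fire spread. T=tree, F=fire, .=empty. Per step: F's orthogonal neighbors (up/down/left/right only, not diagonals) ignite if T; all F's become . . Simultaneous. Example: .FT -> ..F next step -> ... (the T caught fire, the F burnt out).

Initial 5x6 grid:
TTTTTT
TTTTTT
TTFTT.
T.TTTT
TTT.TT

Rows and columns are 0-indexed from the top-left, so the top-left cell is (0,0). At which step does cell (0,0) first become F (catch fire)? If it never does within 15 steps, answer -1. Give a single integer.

Step 1: cell (0,0)='T' (+4 fires, +1 burnt)
Step 2: cell (0,0)='T' (+7 fires, +4 burnt)
Step 3: cell (0,0)='T' (+7 fires, +7 burnt)
Step 4: cell (0,0)='F' (+6 fires, +7 burnt)
  -> target ignites at step 4
Step 5: cell (0,0)='.' (+2 fires, +6 burnt)
Step 6: cell (0,0)='.' (+0 fires, +2 burnt)
  fire out at step 6

4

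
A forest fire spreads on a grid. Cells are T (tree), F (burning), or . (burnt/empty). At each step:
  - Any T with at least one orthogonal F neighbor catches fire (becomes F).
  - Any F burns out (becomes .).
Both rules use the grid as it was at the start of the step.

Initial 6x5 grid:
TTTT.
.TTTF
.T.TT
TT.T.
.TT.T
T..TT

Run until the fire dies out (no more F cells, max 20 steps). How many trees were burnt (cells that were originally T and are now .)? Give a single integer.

Answer: 15

Derivation:
Step 1: +2 fires, +1 burnt (F count now 2)
Step 2: +3 fires, +2 burnt (F count now 3)
Step 3: +3 fires, +3 burnt (F count now 3)
Step 4: +2 fires, +3 burnt (F count now 2)
Step 5: +2 fires, +2 burnt (F count now 2)
Step 6: +2 fires, +2 burnt (F count now 2)
Step 7: +1 fires, +2 burnt (F count now 1)
Step 8: +0 fires, +1 burnt (F count now 0)
Fire out after step 8
Initially T: 19, now '.': 26
Total burnt (originally-T cells now '.'): 15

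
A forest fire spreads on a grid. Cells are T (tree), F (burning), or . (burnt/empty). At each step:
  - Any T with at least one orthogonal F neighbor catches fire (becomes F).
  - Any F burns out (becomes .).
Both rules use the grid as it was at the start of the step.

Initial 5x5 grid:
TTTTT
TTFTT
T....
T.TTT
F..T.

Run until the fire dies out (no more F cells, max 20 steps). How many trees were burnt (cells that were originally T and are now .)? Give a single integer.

Step 1: +4 fires, +2 burnt (F count now 4)
Step 2: +5 fires, +4 burnt (F count now 5)
Step 3: +2 fires, +5 burnt (F count now 2)
Step 4: +0 fires, +2 burnt (F count now 0)
Fire out after step 4
Initially T: 15, now '.': 21
Total burnt (originally-T cells now '.'): 11

Answer: 11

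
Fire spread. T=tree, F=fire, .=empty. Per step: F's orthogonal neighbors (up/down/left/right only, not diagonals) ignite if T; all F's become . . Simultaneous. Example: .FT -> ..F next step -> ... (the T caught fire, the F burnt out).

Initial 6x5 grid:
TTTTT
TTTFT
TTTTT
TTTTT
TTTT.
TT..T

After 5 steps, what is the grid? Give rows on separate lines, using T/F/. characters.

Step 1: 4 trees catch fire, 1 burn out
  TTTFT
  TTF.F
  TTTFT
  TTTTT
  TTTT.
  TT..T
Step 2: 6 trees catch fire, 4 burn out
  TTF.F
  TF...
  TTF.F
  TTTFT
  TTTT.
  TT..T
Step 3: 6 trees catch fire, 6 burn out
  TF...
  F....
  TF...
  TTF.F
  TTTF.
  TT..T
Step 4: 4 trees catch fire, 6 burn out
  F....
  .....
  F....
  TF...
  TTF..
  TT..T
Step 5: 2 trees catch fire, 4 burn out
  .....
  .....
  .....
  F....
  TF...
  TT..T

.....
.....
.....
F....
TF...
TT..T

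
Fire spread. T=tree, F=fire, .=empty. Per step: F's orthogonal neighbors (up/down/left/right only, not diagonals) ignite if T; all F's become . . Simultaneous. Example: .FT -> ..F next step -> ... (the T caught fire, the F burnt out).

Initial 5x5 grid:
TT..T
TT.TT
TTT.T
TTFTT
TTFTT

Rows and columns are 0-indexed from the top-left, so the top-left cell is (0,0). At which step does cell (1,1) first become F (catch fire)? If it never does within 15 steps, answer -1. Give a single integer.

Step 1: cell (1,1)='T' (+5 fires, +2 burnt)
Step 2: cell (1,1)='T' (+5 fires, +5 burnt)
Step 3: cell (1,1)='F' (+3 fires, +5 burnt)
  -> target ignites at step 3
Step 4: cell (1,1)='.' (+3 fires, +3 burnt)
Step 5: cell (1,1)='.' (+3 fires, +3 burnt)
Step 6: cell (1,1)='.' (+0 fires, +3 burnt)
  fire out at step 6

3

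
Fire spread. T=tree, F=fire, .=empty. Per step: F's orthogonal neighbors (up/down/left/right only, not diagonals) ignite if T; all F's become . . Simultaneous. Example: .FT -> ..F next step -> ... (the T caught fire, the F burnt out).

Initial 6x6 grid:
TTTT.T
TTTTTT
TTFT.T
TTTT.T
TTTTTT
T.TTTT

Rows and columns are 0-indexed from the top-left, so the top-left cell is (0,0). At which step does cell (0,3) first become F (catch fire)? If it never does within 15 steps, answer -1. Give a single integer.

Step 1: cell (0,3)='T' (+4 fires, +1 burnt)
Step 2: cell (0,3)='T' (+7 fires, +4 burnt)
Step 3: cell (0,3)='F' (+8 fires, +7 burnt)
  -> target ignites at step 3
Step 4: cell (0,3)='.' (+5 fires, +8 burnt)
Step 5: cell (0,3)='.' (+5 fires, +5 burnt)
Step 6: cell (0,3)='.' (+2 fires, +5 burnt)
Step 7: cell (0,3)='.' (+0 fires, +2 burnt)
  fire out at step 7

3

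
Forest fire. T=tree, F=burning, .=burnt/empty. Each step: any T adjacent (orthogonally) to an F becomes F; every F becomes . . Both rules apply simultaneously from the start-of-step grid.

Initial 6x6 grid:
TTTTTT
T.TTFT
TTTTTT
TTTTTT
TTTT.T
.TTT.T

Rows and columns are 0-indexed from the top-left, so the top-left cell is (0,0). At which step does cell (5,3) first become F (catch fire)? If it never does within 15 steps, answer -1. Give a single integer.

Step 1: cell (5,3)='T' (+4 fires, +1 burnt)
Step 2: cell (5,3)='T' (+6 fires, +4 burnt)
Step 3: cell (5,3)='T' (+4 fires, +6 burnt)
Step 4: cell (5,3)='T' (+5 fires, +4 burnt)
Step 5: cell (5,3)='F' (+6 fires, +5 burnt)
  -> target ignites at step 5
Step 6: cell (5,3)='.' (+4 fires, +6 burnt)
Step 7: cell (5,3)='.' (+2 fires, +4 burnt)
Step 8: cell (5,3)='.' (+0 fires, +2 burnt)
  fire out at step 8

5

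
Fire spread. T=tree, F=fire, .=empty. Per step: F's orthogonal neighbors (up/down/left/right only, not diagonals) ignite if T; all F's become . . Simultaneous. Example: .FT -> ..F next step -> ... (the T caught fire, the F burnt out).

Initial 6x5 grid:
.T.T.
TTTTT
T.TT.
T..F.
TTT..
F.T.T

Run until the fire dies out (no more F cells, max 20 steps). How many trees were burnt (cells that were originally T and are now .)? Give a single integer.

Step 1: +2 fires, +2 burnt (F count now 2)
Step 2: +4 fires, +2 burnt (F count now 4)
Step 3: +5 fires, +4 burnt (F count now 5)
Step 4: +3 fires, +5 burnt (F count now 3)
Step 5: +1 fires, +3 burnt (F count now 1)
Step 6: +0 fires, +1 burnt (F count now 0)
Fire out after step 6
Initially T: 16, now '.': 29
Total burnt (originally-T cells now '.'): 15

Answer: 15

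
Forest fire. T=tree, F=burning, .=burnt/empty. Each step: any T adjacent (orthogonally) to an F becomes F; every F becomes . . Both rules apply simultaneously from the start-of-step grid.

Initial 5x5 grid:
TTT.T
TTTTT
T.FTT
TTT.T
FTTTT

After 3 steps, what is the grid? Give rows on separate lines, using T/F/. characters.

Step 1: 5 trees catch fire, 2 burn out
  TTT.T
  TTFTT
  T..FT
  FTF.T
  .FTTT
Step 2: 7 trees catch fire, 5 burn out
  TTF.T
  TF.FT
  F...F
  .F..T
  ..FTT
Step 3: 5 trees catch fire, 7 burn out
  TF..T
  F...F
  .....
  ....F
  ...FT

TF..T
F...F
.....
....F
...FT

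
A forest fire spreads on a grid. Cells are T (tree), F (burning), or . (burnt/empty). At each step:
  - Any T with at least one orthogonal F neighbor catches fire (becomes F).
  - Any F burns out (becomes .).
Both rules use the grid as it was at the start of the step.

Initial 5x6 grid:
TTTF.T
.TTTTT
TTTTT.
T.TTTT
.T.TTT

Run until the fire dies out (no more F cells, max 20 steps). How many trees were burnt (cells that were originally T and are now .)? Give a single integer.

Step 1: +2 fires, +1 burnt (F count now 2)
Step 2: +4 fires, +2 burnt (F count now 4)
Step 3: +6 fires, +4 burnt (F count now 6)
Step 4: +5 fires, +6 burnt (F count now 5)
Step 5: +3 fires, +5 burnt (F count now 3)
Step 6: +2 fires, +3 burnt (F count now 2)
Step 7: +0 fires, +2 burnt (F count now 0)
Fire out after step 7
Initially T: 23, now '.': 29
Total burnt (originally-T cells now '.'): 22

Answer: 22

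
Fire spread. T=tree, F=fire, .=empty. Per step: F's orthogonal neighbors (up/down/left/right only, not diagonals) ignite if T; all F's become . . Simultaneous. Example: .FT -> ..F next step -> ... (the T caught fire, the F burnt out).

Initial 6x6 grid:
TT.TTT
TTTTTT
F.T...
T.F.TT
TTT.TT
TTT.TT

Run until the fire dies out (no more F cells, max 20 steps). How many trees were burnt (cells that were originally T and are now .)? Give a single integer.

Step 1: +4 fires, +2 burnt (F count now 4)
Step 2: +6 fires, +4 burnt (F count now 6)
Step 3: +4 fires, +6 burnt (F count now 4)
Step 4: +2 fires, +4 burnt (F count now 2)
Step 5: +2 fires, +2 burnt (F count now 2)
Step 6: +1 fires, +2 burnt (F count now 1)
Step 7: +0 fires, +1 burnt (F count now 0)
Fire out after step 7
Initially T: 25, now '.': 30
Total burnt (originally-T cells now '.'): 19

Answer: 19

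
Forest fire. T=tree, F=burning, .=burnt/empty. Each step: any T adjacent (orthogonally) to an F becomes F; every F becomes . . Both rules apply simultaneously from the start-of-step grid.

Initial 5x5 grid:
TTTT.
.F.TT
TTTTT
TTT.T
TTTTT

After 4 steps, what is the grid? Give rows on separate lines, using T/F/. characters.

Step 1: 2 trees catch fire, 1 burn out
  TFTT.
  ...TT
  TFTTT
  TTT.T
  TTTTT
Step 2: 5 trees catch fire, 2 burn out
  F.FT.
  ...TT
  F.FTT
  TFT.T
  TTTTT
Step 3: 5 trees catch fire, 5 burn out
  ...F.
  ...TT
  ...FT
  F.F.T
  TFTTT
Step 4: 4 trees catch fire, 5 burn out
  .....
  ...FT
  ....F
  ....T
  F.FTT

.....
...FT
....F
....T
F.FTT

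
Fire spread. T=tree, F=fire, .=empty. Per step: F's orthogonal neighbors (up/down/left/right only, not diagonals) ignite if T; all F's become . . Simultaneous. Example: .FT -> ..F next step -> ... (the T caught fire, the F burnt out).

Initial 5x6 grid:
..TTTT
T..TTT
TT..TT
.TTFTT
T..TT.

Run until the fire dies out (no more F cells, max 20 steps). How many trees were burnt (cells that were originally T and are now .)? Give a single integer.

Answer: 18

Derivation:
Step 1: +3 fires, +1 burnt (F count now 3)
Step 2: +4 fires, +3 burnt (F count now 4)
Step 3: +3 fires, +4 burnt (F count now 3)
Step 4: +4 fires, +3 burnt (F count now 4)
Step 5: +3 fires, +4 burnt (F count now 3)
Step 6: +1 fires, +3 burnt (F count now 1)
Step 7: +0 fires, +1 burnt (F count now 0)
Fire out after step 7
Initially T: 19, now '.': 29
Total burnt (originally-T cells now '.'): 18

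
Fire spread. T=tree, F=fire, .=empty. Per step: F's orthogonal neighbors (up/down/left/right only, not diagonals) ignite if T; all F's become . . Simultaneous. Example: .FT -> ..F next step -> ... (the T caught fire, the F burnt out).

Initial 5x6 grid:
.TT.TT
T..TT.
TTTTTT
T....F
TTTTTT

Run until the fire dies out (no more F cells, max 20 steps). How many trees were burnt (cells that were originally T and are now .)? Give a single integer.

Step 1: +2 fires, +1 burnt (F count now 2)
Step 2: +2 fires, +2 burnt (F count now 2)
Step 3: +3 fires, +2 burnt (F count now 3)
Step 4: +4 fires, +3 burnt (F count now 4)
Step 5: +3 fires, +4 burnt (F count now 3)
Step 6: +2 fires, +3 burnt (F count now 2)
Step 7: +2 fires, +2 burnt (F count now 2)
Step 8: +0 fires, +2 burnt (F count now 0)
Fire out after step 8
Initially T: 20, now '.': 28
Total burnt (originally-T cells now '.'): 18

Answer: 18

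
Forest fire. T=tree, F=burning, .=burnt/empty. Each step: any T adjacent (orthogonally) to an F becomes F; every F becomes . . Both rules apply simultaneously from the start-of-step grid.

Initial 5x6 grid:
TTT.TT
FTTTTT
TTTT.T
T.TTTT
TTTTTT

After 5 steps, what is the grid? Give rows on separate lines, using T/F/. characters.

Step 1: 3 trees catch fire, 1 burn out
  FTT.TT
  .FTTTT
  FTTT.T
  T.TTTT
  TTTTTT
Step 2: 4 trees catch fire, 3 burn out
  .FT.TT
  ..FTTT
  .FTT.T
  F.TTTT
  TTTTTT
Step 3: 4 trees catch fire, 4 burn out
  ..F.TT
  ...FTT
  ..FT.T
  ..TTTT
  FTTTTT
Step 4: 4 trees catch fire, 4 burn out
  ....TT
  ....FT
  ...F.T
  ..FTTT
  .FTTTT
Step 5: 4 trees catch fire, 4 burn out
  ....FT
  .....F
  .....T
  ...FTT
  ..FTTT

....FT
.....F
.....T
...FTT
..FTTT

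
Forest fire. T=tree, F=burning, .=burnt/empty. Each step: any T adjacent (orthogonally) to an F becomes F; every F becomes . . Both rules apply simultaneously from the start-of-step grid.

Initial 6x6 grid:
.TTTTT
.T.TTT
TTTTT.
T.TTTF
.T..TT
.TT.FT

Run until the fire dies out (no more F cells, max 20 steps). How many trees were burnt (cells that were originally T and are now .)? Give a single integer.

Answer: 21

Derivation:
Step 1: +4 fires, +2 burnt (F count now 4)
Step 2: +2 fires, +4 burnt (F count now 2)
Step 3: +3 fires, +2 burnt (F count now 3)
Step 4: +4 fires, +3 burnt (F count now 4)
Step 5: +3 fires, +4 burnt (F count now 3)
Step 6: +3 fires, +3 burnt (F count now 3)
Step 7: +2 fires, +3 burnt (F count now 2)
Step 8: +0 fires, +2 burnt (F count now 0)
Fire out after step 8
Initially T: 24, now '.': 33
Total burnt (originally-T cells now '.'): 21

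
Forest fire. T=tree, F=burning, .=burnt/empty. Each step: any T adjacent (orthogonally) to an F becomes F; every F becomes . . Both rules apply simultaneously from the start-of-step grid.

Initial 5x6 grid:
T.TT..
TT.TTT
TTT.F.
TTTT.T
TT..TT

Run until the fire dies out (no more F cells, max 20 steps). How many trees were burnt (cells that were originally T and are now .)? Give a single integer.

Step 1: +1 fires, +1 burnt (F count now 1)
Step 2: +2 fires, +1 burnt (F count now 2)
Step 3: +1 fires, +2 burnt (F count now 1)
Step 4: +1 fires, +1 burnt (F count now 1)
Step 5: +0 fires, +1 burnt (F count now 0)
Fire out after step 5
Initially T: 20, now '.': 15
Total burnt (originally-T cells now '.'): 5

Answer: 5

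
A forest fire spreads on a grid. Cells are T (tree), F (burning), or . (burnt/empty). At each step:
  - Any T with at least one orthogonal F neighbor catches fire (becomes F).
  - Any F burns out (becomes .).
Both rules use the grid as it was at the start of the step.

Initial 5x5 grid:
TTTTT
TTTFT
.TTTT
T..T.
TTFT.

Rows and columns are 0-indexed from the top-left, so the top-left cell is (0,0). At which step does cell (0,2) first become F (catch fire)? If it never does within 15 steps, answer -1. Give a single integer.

Step 1: cell (0,2)='T' (+6 fires, +2 burnt)
Step 2: cell (0,2)='F' (+7 fires, +6 burnt)
  -> target ignites at step 2
Step 3: cell (0,2)='.' (+4 fires, +7 burnt)
Step 4: cell (0,2)='.' (+1 fires, +4 burnt)
Step 5: cell (0,2)='.' (+0 fires, +1 burnt)
  fire out at step 5

2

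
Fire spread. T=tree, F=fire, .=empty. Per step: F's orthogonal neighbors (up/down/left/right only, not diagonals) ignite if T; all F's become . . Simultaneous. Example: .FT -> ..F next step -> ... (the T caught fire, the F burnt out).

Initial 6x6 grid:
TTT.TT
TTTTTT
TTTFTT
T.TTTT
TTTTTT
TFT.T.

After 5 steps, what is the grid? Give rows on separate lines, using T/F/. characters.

Step 1: 7 trees catch fire, 2 burn out
  TTT.TT
  TTTFTT
  TTF.FT
  T.TFTT
  TFTTTT
  F.F.T.
Step 2: 9 trees catch fire, 7 burn out
  TTT.TT
  TTF.FT
  TF...F
  T.F.FT
  F.FFTT
  ....T.
Step 3: 8 trees catch fire, 9 burn out
  TTF.FT
  TF...F
  F.....
  F....F
  ....FT
  ....T.
Step 4: 5 trees catch fire, 8 burn out
  TF...F
  F.....
  ......
  ......
  .....F
  ....F.
Step 5: 1 trees catch fire, 5 burn out
  F.....
  ......
  ......
  ......
  ......
  ......

F.....
......
......
......
......
......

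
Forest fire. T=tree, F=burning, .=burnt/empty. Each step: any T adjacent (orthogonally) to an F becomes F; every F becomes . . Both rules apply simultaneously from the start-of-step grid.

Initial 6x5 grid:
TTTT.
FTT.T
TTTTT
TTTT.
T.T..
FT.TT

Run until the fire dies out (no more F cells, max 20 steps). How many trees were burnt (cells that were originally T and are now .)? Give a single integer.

Step 1: +5 fires, +2 burnt (F count now 5)
Step 2: +4 fires, +5 burnt (F count now 4)
Step 3: +3 fires, +4 burnt (F count now 3)
Step 4: +3 fires, +3 burnt (F count now 3)
Step 5: +3 fires, +3 burnt (F count now 3)
Step 6: +1 fires, +3 burnt (F count now 1)
Step 7: +0 fires, +1 burnt (F count now 0)
Fire out after step 7
Initially T: 21, now '.': 28
Total burnt (originally-T cells now '.'): 19

Answer: 19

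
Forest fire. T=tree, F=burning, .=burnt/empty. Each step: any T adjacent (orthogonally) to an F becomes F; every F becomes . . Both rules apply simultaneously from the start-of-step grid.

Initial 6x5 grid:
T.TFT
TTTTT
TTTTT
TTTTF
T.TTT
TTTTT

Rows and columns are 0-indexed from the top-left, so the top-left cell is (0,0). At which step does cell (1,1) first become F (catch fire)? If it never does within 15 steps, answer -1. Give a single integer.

Step 1: cell (1,1)='T' (+6 fires, +2 burnt)
Step 2: cell (1,1)='T' (+6 fires, +6 burnt)
Step 3: cell (1,1)='F' (+5 fires, +6 burnt)
  -> target ignites at step 3
Step 4: cell (1,1)='.' (+4 fires, +5 burnt)
Step 5: cell (1,1)='.' (+4 fires, +4 burnt)
Step 6: cell (1,1)='.' (+1 fires, +4 burnt)
Step 7: cell (1,1)='.' (+0 fires, +1 burnt)
  fire out at step 7

3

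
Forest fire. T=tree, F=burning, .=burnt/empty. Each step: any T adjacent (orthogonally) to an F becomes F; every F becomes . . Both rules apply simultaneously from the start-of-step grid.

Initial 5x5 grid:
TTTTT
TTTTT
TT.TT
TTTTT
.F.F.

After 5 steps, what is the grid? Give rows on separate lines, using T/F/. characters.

Step 1: 2 trees catch fire, 2 burn out
  TTTTT
  TTTTT
  TT.TT
  TFTFT
  .....
Step 2: 5 trees catch fire, 2 burn out
  TTTTT
  TTTTT
  TF.FT
  F.F.F
  .....
Step 3: 4 trees catch fire, 5 burn out
  TTTTT
  TFTFT
  F...F
  .....
  .....
Step 4: 5 trees catch fire, 4 burn out
  TFTFT
  F.F.F
  .....
  .....
  .....
Step 5: 3 trees catch fire, 5 burn out
  F.F.F
  .....
  .....
  .....
  .....

F.F.F
.....
.....
.....
.....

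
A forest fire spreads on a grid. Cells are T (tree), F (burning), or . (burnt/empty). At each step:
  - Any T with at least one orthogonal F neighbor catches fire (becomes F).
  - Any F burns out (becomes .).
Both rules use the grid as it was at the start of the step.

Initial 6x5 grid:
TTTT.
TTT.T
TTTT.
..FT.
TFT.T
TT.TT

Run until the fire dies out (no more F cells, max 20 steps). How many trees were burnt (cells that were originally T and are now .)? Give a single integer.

Step 1: +5 fires, +2 burnt (F count now 5)
Step 2: +4 fires, +5 burnt (F count now 4)
Step 3: +3 fires, +4 burnt (F count now 3)
Step 4: +3 fires, +3 burnt (F count now 3)
Step 5: +1 fires, +3 burnt (F count now 1)
Step 6: +0 fires, +1 burnt (F count now 0)
Fire out after step 6
Initially T: 20, now '.': 26
Total burnt (originally-T cells now '.'): 16

Answer: 16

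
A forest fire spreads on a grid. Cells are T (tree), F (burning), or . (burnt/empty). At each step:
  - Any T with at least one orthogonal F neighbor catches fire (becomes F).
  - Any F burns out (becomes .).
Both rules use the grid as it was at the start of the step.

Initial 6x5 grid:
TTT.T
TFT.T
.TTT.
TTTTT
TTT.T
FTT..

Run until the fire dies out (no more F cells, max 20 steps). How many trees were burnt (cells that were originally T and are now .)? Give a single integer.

Answer: 19

Derivation:
Step 1: +6 fires, +2 burnt (F count now 6)
Step 2: +7 fires, +6 burnt (F count now 7)
Step 3: +3 fires, +7 burnt (F count now 3)
Step 4: +1 fires, +3 burnt (F count now 1)
Step 5: +1 fires, +1 burnt (F count now 1)
Step 6: +1 fires, +1 burnt (F count now 1)
Step 7: +0 fires, +1 burnt (F count now 0)
Fire out after step 7
Initially T: 21, now '.': 28
Total burnt (originally-T cells now '.'): 19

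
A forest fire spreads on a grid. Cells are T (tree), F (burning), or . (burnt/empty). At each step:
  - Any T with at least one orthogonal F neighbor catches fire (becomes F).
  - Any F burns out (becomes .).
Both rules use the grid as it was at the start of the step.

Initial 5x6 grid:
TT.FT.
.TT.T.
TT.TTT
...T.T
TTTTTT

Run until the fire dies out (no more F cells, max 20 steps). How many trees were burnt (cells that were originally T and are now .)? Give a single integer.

Step 1: +1 fires, +1 burnt (F count now 1)
Step 2: +1 fires, +1 burnt (F count now 1)
Step 3: +1 fires, +1 burnt (F count now 1)
Step 4: +2 fires, +1 burnt (F count now 2)
Step 5: +2 fires, +2 burnt (F count now 2)
Step 6: +2 fires, +2 burnt (F count now 2)
Step 7: +2 fires, +2 burnt (F count now 2)
Step 8: +1 fires, +2 burnt (F count now 1)
Step 9: +1 fires, +1 burnt (F count now 1)
Step 10: +0 fires, +1 burnt (F count now 0)
Fire out after step 10
Initially T: 19, now '.': 24
Total burnt (originally-T cells now '.'): 13

Answer: 13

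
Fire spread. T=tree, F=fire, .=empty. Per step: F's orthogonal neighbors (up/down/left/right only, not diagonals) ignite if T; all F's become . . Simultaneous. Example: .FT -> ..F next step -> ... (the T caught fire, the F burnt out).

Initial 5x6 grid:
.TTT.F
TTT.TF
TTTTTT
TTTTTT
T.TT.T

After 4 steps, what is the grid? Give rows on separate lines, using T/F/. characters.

Step 1: 2 trees catch fire, 2 burn out
  .TTT..
  TTT.F.
  TTTTTF
  TTTTTT
  T.TT.T
Step 2: 2 trees catch fire, 2 burn out
  .TTT..
  TTT...
  TTTTF.
  TTTTTF
  T.TT.T
Step 3: 3 trees catch fire, 2 burn out
  .TTT..
  TTT...
  TTTF..
  TTTTF.
  T.TT.F
Step 4: 2 trees catch fire, 3 burn out
  .TTT..
  TTT...
  TTF...
  TTTF..
  T.TT..

.TTT..
TTT...
TTF...
TTTF..
T.TT..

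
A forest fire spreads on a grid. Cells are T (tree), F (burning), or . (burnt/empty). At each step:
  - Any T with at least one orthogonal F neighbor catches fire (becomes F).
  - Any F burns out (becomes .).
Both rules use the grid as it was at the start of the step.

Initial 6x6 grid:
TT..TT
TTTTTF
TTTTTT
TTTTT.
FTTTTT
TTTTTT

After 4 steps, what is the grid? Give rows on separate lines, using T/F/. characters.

Step 1: 6 trees catch fire, 2 burn out
  TT..TF
  TTTTF.
  TTTTTF
  FTTTT.
  .FTTTT
  FTTTTT
Step 2: 7 trees catch fire, 6 burn out
  TT..F.
  TTTF..
  FTTTF.
  .FTTT.
  ..FTTT
  .FTTTT
Step 3: 8 trees catch fire, 7 burn out
  TT....
  FTF...
  .FTF..
  ..FTF.
  ...FTT
  ..FTTT
Step 4: 6 trees catch fire, 8 burn out
  FT....
  .F....
  ..F...
  ...F..
  ....FT
  ...FTT

FT....
.F....
..F...
...F..
....FT
...FTT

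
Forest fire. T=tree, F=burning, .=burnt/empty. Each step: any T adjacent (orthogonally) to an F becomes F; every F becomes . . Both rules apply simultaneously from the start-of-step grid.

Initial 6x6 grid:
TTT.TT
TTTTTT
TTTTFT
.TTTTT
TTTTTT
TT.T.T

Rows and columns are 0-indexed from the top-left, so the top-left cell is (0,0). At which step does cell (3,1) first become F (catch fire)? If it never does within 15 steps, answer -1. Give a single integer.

Step 1: cell (3,1)='T' (+4 fires, +1 burnt)
Step 2: cell (3,1)='T' (+7 fires, +4 burnt)
Step 3: cell (3,1)='T' (+6 fires, +7 burnt)
Step 4: cell (3,1)='F' (+7 fires, +6 burnt)
  -> target ignites at step 4
Step 5: cell (3,1)='.' (+3 fires, +7 burnt)
Step 6: cell (3,1)='.' (+3 fires, +3 burnt)
Step 7: cell (3,1)='.' (+1 fires, +3 burnt)
Step 8: cell (3,1)='.' (+0 fires, +1 burnt)
  fire out at step 8

4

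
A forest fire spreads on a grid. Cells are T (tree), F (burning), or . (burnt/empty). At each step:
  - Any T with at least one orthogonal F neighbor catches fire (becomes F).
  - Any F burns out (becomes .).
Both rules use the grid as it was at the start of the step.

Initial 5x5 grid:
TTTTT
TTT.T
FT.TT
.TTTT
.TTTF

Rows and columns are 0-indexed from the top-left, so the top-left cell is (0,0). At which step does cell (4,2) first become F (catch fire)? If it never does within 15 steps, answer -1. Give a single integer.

Step 1: cell (4,2)='T' (+4 fires, +2 burnt)
Step 2: cell (4,2)='F' (+6 fires, +4 burnt)
  -> target ignites at step 2
Step 3: cell (4,2)='.' (+6 fires, +6 burnt)
Step 4: cell (4,2)='.' (+2 fires, +6 burnt)
Step 5: cell (4,2)='.' (+1 fires, +2 burnt)
Step 6: cell (4,2)='.' (+0 fires, +1 burnt)
  fire out at step 6

2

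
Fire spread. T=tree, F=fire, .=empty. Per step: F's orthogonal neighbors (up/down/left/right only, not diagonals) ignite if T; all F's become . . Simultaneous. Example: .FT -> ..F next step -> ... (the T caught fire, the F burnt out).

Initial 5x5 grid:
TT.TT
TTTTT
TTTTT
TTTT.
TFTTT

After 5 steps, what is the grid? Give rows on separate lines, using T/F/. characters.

Step 1: 3 trees catch fire, 1 burn out
  TT.TT
  TTTTT
  TTTTT
  TFTT.
  F.FTT
Step 2: 4 trees catch fire, 3 burn out
  TT.TT
  TTTTT
  TFTTT
  F.FT.
  ...FT
Step 3: 5 trees catch fire, 4 burn out
  TT.TT
  TFTTT
  F.FTT
  ...F.
  ....F
Step 4: 4 trees catch fire, 5 burn out
  TF.TT
  F.FTT
  ...FT
  .....
  .....
Step 5: 3 trees catch fire, 4 burn out
  F..TT
  ...FT
  ....F
  .....
  .....

F..TT
...FT
....F
.....
.....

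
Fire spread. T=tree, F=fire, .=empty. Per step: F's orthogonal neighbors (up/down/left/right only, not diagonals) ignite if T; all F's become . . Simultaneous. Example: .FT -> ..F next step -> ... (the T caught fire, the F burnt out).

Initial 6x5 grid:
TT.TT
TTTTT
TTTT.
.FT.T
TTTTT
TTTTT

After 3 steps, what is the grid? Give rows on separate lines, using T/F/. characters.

Step 1: 3 trees catch fire, 1 burn out
  TT.TT
  TTTTT
  TFTT.
  ..F.T
  TFTTT
  TTTTT
Step 2: 6 trees catch fire, 3 burn out
  TT.TT
  TFTTT
  F.FT.
  ....T
  F.FTT
  TFTTT
Step 3: 7 trees catch fire, 6 burn out
  TF.TT
  F.FTT
  ...F.
  ....T
  ...FT
  F.FTT

TF.TT
F.FTT
...F.
....T
...FT
F.FTT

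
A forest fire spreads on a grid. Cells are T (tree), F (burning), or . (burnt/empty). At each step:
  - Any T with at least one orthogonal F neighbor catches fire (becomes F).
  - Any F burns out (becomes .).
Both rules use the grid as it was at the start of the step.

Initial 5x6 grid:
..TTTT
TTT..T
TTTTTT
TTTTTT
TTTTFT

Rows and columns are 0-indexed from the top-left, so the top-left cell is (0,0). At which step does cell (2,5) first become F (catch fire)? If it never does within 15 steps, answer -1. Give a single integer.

Step 1: cell (2,5)='T' (+3 fires, +1 burnt)
Step 2: cell (2,5)='T' (+4 fires, +3 burnt)
Step 3: cell (2,5)='F' (+4 fires, +4 burnt)
  -> target ignites at step 3
Step 4: cell (2,5)='.' (+4 fires, +4 burnt)
Step 5: cell (2,5)='.' (+4 fires, +4 burnt)
Step 6: cell (2,5)='.' (+4 fires, +4 burnt)
Step 7: cell (2,5)='.' (+2 fires, +4 burnt)
Step 8: cell (2,5)='.' (+0 fires, +2 burnt)
  fire out at step 8

3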